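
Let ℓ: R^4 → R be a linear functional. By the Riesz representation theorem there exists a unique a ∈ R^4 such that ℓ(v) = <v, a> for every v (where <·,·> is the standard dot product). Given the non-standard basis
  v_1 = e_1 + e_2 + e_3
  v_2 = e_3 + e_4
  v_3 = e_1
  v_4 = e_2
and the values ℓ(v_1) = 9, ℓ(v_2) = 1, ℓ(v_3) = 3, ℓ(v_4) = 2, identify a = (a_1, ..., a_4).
a = (3, 2, 4, -3)

Write a = (a_1, ..., a_4) in the standard basis. For each basis vector v_i, ℓ(v_i) = <v_i, a> is a linear equation in the a_j's. Collect the n equations into a matrix system V a = ℓ, where row i of V is v_i (expressed in the standard basis). Since V is invertible (lower-triangular with 1s on the diagonal, up to permutation), solve by back-substitution:
  V =
[[1, 1, 1, 0],
 [0, 0, 1, 1],
 [1, 0, 0, 0],
 [0, 1, 0, 0]]
  V a = (9, 1, 3, 2)
Solving gives a = (3, 2, 4, -3).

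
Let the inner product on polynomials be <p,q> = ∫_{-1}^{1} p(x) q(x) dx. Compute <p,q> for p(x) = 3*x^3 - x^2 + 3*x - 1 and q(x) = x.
<p,q> = 16/5

Expand the product: p(x)·q(x) = 3*x^4 - x^3 + 3*x^2 - x.
∫_{-1}^{1} of each monomial x^k gives [2/(k+1) if k even, 0 if k odd]. Integrating term-by-term (or equivalently evaluating the antiderivative F(x) = 3*x^5/5 - x^4/4 + x^3 - x^2/2 at the endpoints):
  F(1) − F(−1) = 17/20 − (-47/20) = 16/5.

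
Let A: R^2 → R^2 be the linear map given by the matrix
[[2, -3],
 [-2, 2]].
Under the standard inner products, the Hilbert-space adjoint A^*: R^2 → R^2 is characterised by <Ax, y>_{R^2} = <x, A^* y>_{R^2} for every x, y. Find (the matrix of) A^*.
A^* = A^T =
[[2, -2],
 [-3, 2]]

For real matrices with standard dot products, the defining identity <Ax, y> = <x, A^* y> gives (Ax)^T y = x^T (A^*) y, i.e. x^T A^T y = x^T (A^*) y. Since this holds for all x, y, we must have A^* = A^T. Therefore
A^* =
[[2, -2],
 [-3, 2]].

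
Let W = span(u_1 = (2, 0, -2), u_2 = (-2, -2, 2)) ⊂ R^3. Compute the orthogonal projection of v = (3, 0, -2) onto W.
proj_W(v) = (5/2, 0, -5/2)

Set up U = [u_1 | ... | u_2] ∈ R^(3×2). The projector onto W = col(U) is P = U (U^T U)^(-1) U^T.
Compute U^T U =
  [8, -8]
  [-8, 12],
and U^T v = (10, -10).
Solve U^T U · c = U^T v for the coefficients: c = (5/4, 0). The projection is proj_W(v) = U c.
Check: (v - proj_W(v)) · u_1 = 0  (should be 0).
Check: (v - proj_W(v)) · u_2 = 0  (should be 0).
Result: proj_W(v) = (5/2, 0, -5/2).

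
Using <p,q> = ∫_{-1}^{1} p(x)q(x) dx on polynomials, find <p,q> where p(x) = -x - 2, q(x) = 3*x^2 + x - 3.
<p,q> = 22/3

Expand the product: p(x)·q(x) = -3*x^3 - 7*x^2 + x + 6.
∫_{-1}^{1} of each monomial x^k gives [2/(k+1) if k even, 0 if k odd]. Integrating term-by-term (or equivalently evaluating the antiderivative F(x) = -3*x^4/4 - 7*x^3/3 + x^2/2 + 6*x at the endpoints):
  F(1) − F(−1) = 41/12 − (-47/12) = 22/3.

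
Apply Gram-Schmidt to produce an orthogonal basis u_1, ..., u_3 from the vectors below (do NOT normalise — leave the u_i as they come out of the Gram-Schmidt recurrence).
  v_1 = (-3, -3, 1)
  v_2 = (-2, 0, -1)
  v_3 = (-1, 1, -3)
Orthogonal basis:
  u_1 = (-3, -3, 1)
  u_2 = (-23/19, 15/19, -24/19)
  u_3 = (3/7, -5/7, -6/7)

Apply the Gram-Schmidt recurrence
  u_1 = v_1
  u_i = v_i − Σ_{j<i} ((v_i · u_j) / (u_j · u_j)) · u_j.

Step by step this gives:
  u_1 = (-3, -3, 1)
  u_2 = (-23/19, 15/19, -24/19)
  u_3 = (3/7, -5/7, -6/7)

Orthogonality check:
  u_2 · u_1 = 0 (should be 0)
  u_3 · u_1 = 0 (should be 0)
  u_3 · u_2 = 0 (should be 0)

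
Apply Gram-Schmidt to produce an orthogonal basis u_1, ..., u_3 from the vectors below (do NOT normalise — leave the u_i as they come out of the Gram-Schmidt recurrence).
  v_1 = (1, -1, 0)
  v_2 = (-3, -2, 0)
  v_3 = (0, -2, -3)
Orthogonal basis:
  u_1 = (1, -1, 0)
  u_2 = (-5/2, -5/2, 0)
  u_3 = (0, 0, -3)

Apply the Gram-Schmidt recurrence
  u_1 = v_1
  u_i = v_i − Σ_{j<i} ((v_i · u_j) / (u_j · u_j)) · u_j.

Step by step this gives:
  u_1 = (1, -1, 0)
  u_2 = (-5/2, -5/2, 0)
  u_3 = (0, 0, -3)

Orthogonality check:
  u_2 · u_1 = 0 (should be 0)
  u_3 · u_1 = 0 (should be 0)
  u_3 · u_2 = 0 (should be 0)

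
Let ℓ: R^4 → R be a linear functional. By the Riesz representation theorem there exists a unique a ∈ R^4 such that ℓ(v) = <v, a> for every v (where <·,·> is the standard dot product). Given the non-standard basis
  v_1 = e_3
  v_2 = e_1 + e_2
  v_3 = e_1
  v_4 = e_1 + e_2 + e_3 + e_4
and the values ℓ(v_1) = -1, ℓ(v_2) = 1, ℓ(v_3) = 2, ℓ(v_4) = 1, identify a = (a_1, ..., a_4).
a = (2, -1, -1, 1)

Write a = (a_1, ..., a_4) in the standard basis. For each basis vector v_i, ℓ(v_i) = <v_i, a> is a linear equation in the a_j's. Collect the n equations into a matrix system V a = ℓ, where row i of V is v_i (expressed in the standard basis). Since V is invertible (lower-triangular with 1s on the diagonal, up to permutation), solve by back-substitution:
  V =
[[0, 0, 1, 0],
 [1, 1, 0, 0],
 [1, 0, 0, 0],
 [1, 1, 1, 1]]
  V a = (-1, 1, 2, 1)
Solving gives a = (2, -1, -1, 1).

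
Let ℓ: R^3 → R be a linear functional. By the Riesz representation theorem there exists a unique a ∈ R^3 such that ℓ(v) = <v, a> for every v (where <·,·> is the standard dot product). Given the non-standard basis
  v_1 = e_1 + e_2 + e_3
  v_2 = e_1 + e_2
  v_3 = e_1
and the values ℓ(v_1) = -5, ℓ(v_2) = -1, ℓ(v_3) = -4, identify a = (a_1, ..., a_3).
a = (-4, 3, -4)

Write a = (a_1, ..., a_3) in the standard basis. For each basis vector v_i, ℓ(v_i) = <v_i, a> is a linear equation in the a_j's. Collect the n equations into a matrix system V a = ℓ, where row i of V is v_i (expressed in the standard basis). Since V is invertible (lower-triangular with 1s on the diagonal, up to permutation), solve by back-substitution:
  V =
[[1, 1, 1],
 [1, 1, 0],
 [1, 0, 0]]
  V a = (-5, -1, -4)
Solving gives a = (-4, 3, -4).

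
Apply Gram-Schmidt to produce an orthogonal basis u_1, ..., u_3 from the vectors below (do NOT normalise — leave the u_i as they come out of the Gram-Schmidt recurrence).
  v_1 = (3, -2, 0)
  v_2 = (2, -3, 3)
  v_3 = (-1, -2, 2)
Orthogonal basis:
  u_1 = (3, -2, 0)
  u_2 = (-10/13, -15/13, 3)
  u_3 = (-42/71, -63/71, -35/71)

Apply the Gram-Schmidt recurrence
  u_1 = v_1
  u_i = v_i − Σ_{j<i} ((v_i · u_j) / (u_j · u_j)) · u_j.

Step by step this gives:
  u_1 = (3, -2, 0)
  u_2 = (-10/13, -15/13, 3)
  u_3 = (-42/71, -63/71, -35/71)

Orthogonality check:
  u_2 · u_1 = 0 (should be 0)
  u_3 · u_1 = 0 (should be 0)
  u_3 · u_2 = 0 (should be 0)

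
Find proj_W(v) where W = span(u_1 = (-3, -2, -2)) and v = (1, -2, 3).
proj_W(v) = (15/17, 10/17, 10/17)

Set up U = [u_1 | ... | u_1] ∈ R^(3×1). The projector onto W = col(U) is P = U (U^T U)^(-1) U^T.
Compute U^T U =
  [17],
and U^T v = (-5).
Solve U^T U · c = U^T v for the coefficients: c = (-5/17). The projection is proj_W(v) = U c.
Check: (v - proj_W(v)) · u_1 = 0  (should be 0).
Result: proj_W(v) = (15/17, 10/17, 10/17).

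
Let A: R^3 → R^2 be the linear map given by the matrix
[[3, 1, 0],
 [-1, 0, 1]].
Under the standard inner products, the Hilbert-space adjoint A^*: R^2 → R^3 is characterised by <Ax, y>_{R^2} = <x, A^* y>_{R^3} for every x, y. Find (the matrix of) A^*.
A^* = A^T =
[[3, -1],
 [1, 0],
 [0, 1]]

For real matrices with standard dot products, the defining identity <Ax, y> = <x, A^* y> gives (Ax)^T y = x^T (A^*) y, i.e. x^T A^T y = x^T (A^*) y. Since this holds for all x, y, we must have A^* = A^T. Therefore
A^* =
[[3, -1],
 [1, 0],
 [0, 1]].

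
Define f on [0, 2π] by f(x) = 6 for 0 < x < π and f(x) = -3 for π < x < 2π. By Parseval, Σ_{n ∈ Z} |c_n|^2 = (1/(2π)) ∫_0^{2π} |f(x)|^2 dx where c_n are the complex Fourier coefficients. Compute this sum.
Σ |c_n|^2 = 45/2

Parseval equates the L^2 energy of f (normalised by 1/(2π)) with the ℓ^2 sum of its Fourier coefficients: (1/(2π)) ∫_0^{2π} |f|^2 = Σ |c_n|^2.
Compute the left side: (1/(2π)) [∫_0^π 6^2 dx + ∫_π^{2π} (-3)^2 dx] = (1/(2π)) · (36π + 9π) = (36 + 9)/2 = 45/2.
So Σ_{n ∈ Z} |c_n|^2 = 45/2.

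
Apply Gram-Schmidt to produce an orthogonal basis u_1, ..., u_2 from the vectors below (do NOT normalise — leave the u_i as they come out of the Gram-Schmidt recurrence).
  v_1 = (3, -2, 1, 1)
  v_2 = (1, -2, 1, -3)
Orthogonal basis:
  u_1 = (3, -2, 1, 1)
  u_2 = (0, -4/3, 2/3, -10/3)

Apply the Gram-Schmidt recurrence
  u_1 = v_1
  u_i = v_i − Σ_{j<i} ((v_i · u_j) / (u_j · u_j)) · u_j.

Step by step this gives:
  u_1 = (3, -2, 1, 1)
  u_2 = (0, -4/3, 2/3, -10/3)

Orthogonality check:
  u_2 · u_1 = 0 (should be 0)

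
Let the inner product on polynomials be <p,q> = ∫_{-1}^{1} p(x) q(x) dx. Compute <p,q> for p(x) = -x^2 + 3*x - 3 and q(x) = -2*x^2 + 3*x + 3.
<p,q> = -46/5

Expand the product: p(x)·q(x) = 2*x^4 - 9*x^3 + 12*x^2 - 9.
∫_{-1}^{1} of each monomial x^k gives [2/(k+1) if k even, 0 if k odd]. Integrating term-by-term (or equivalently evaluating the antiderivative F(x) = 2*x^5/5 - 9*x^4/4 + 4*x^3 - 9*x at the endpoints):
  F(1) − F(−1) = -137/20 − (47/20) = -46/5.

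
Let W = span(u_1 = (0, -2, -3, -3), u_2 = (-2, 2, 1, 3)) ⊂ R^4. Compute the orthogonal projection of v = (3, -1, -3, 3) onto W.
proj_W(v) = (6/35, -8/35, -6/35, -12/35)

Set up U = [u_1 | ... | u_2] ∈ R^(4×2). The projector onto W = col(U) is P = U (U^T U)^(-1) U^T.
Compute U^T U =
  [22, -16]
  [-16, 18],
and U^T v = (2, -2).
Solve U^T U · c = U^T v for the coefficients: c = (1/35, -3/35). The projection is proj_W(v) = U c.
Check: (v - proj_W(v)) · u_1 = 0  (should be 0).
Check: (v - proj_W(v)) · u_2 = 0  (should be 0).
Result: proj_W(v) = (6/35, -8/35, -6/35, -12/35).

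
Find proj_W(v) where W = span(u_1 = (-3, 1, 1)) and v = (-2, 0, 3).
proj_W(v) = (-27/11, 9/11, 9/11)

Set up U = [u_1 | ... | u_1] ∈ R^(3×1). The projector onto W = col(U) is P = U (U^T U)^(-1) U^T.
Compute U^T U =
  [11],
and U^T v = (9).
Solve U^T U · c = U^T v for the coefficients: c = (9/11). The projection is proj_W(v) = U c.
Check: (v - proj_W(v)) · u_1 = 0  (should be 0).
Result: proj_W(v) = (-27/11, 9/11, 9/11).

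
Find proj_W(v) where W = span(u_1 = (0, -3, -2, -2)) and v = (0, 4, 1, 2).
proj_W(v) = (0, 54/17, 36/17, 36/17)

Set up U = [u_1 | ... | u_1] ∈ R^(4×1). The projector onto W = col(U) is P = U (U^T U)^(-1) U^T.
Compute U^T U =
  [17],
and U^T v = (-18).
Solve U^T U · c = U^T v for the coefficients: c = (-18/17). The projection is proj_W(v) = U c.
Check: (v - proj_W(v)) · u_1 = 0  (should be 0).
Result: proj_W(v) = (0, 54/17, 36/17, 36/17).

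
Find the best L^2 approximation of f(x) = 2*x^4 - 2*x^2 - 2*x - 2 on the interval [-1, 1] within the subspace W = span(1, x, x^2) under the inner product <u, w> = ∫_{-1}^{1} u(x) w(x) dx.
g(x) = -2*x^2/7 - 2*x - 76/35

The best approximation g ∈ W is the orthogonal projection of f onto W. Writing g = a_0 + a_1 x + a_2 x^2, the coefficients solve the normal equations G · a = b where
  G_{ij} = <φ_i, φ_j> and b_i = <f, φ_i>, with φ_0 = 1, φ_1 = x, φ_2 = x^2.
G =
  [2, 0, 2/3]
  [0, 2/3, 0]
  [2/3, 0, 2/5],
b = (-68/15, -4/3, -164/105).
Solving gives a_0 = -76/35, a_1 = -2, a_2 = -2/7, so
  g(x) = -2*x^2/7 - 2*x - 76/35.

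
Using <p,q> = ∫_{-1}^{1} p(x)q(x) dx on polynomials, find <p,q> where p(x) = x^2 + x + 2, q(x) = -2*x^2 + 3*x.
<p,q> = -22/15

Expand the product: p(x)·q(x) = -2*x^4 + x^3 - x^2 + 6*x.
∫_{-1}^{1} of each monomial x^k gives [2/(k+1) if k even, 0 if k odd]. Integrating term-by-term (or equivalently evaluating the antiderivative F(x) = -2*x^5/5 + x^4/4 - x^3/3 + 3*x^2 at the endpoints):
  F(1) − F(−1) = 151/60 − (239/60) = -22/15.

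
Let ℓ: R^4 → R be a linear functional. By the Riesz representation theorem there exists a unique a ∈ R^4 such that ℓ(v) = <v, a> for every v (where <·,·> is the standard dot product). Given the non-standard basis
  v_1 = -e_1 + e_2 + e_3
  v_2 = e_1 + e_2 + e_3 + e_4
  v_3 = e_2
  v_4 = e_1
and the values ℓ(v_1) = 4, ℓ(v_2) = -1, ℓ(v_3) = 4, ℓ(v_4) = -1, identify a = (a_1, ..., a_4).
a = (-1, 4, -1, -3)

Write a = (a_1, ..., a_4) in the standard basis. For each basis vector v_i, ℓ(v_i) = <v_i, a> is a linear equation in the a_j's. Collect the n equations into a matrix system V a = ℓ, where row i of V is v_i (expressed in the standard basis). Since V is invertible (lower-triangular with 1s on the diagonal, up to permutation), solve by back-substitution:
  V =
[[-1, 1, 1, 0],
 [1, 1, 1, 1],
 [0, 1, 0, 0],
 [1, 0, 0, 0]]
  V a = (4, -1, 4, -1)
Solving gives a = (-1, 4, -1, -3).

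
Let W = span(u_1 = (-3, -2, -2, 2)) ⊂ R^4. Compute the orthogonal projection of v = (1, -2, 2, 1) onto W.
proj_W(v) = (1/7, 2/21, 2/21, -2/21)

Set up U = [u_1 | ... | u_1] ∈ R^(4×1). The projector onto W = col(U) is P = U (U^T U)^(-1) U^T.
Compute U^T U =
  [21],
and U^T v = (-1).
Solve U^T U · c = U^T v for the coefficients: c = (-1/21). The projection is proj_W(v) = U c.
Check: (v - proj_W(v)) · u_1 = 0  (should be 0).
Result: proj_W(v) = (1/7, 2/21, 2/21, -2/21).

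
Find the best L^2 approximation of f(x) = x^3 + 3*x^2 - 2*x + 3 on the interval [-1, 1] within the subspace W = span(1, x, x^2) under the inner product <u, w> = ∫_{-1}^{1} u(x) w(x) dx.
g(x) = 3*x^2 - 7*x/5 + 3

The best approximation g ∈ W is the orthogonal projection of f onto W. Writing g = a_0 + a_1 x + a_2 x^2, the coefficients solve the normal equations G · a = b where
  G_{ij} = <φ_i, φ_j> and b_i = <f, φ_i>, with φ_0 = 1, φ_1 = x, φ_2 = x^2.
G =
  [2, 0, 2/3]
  [0, 2/3, 0]
  [2/3, 0, 2/5],
b = (8, -14/15, 16/5).
Solving gives a_0 = 3, a_1 = -7/5, a_2 = 3, so
  g(x) = 3*x^2 - 7*x/5 + 3.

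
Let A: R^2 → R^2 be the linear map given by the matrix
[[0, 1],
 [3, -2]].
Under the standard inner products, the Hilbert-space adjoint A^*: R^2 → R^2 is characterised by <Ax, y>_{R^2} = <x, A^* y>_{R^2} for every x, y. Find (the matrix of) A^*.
A^* = A^T =
[[0, 3],
 [1, -2]]

For real matrices with standard dot products, the defining identity <Ax, y> = <x, A^* y> gives (Ax)^T y = x^T (A^*) y, i.e. x^T A^T y = x^T (A^*) y. Since this holds for all x, y, we must have A^* = A^T. Therefore
A^* =
[[0, 3],
 [1, -2]].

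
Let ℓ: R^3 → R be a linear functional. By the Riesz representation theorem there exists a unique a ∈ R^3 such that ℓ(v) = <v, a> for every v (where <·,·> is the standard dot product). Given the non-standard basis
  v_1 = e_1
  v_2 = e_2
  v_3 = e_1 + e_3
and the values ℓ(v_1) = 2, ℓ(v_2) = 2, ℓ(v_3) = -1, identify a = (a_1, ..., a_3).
a = (2, 2, -3)

Write a = (a_1, ..., a_3) in the standard basis. For each basis vector v_i, ℓ(v_i) = <v_i, a> is a linear equation in the a_j's. Collect the n equations into a matrix system V a = ℓ, where row i of V is v_i (expressed in the standard basis). Since V is invertible (lower-triangular with 1s on the diagonal, up to permutation), solve by back-substitution:
  V =
[[1, 0, 0],
 [0, 1, 0],
 [1, 0, 1]]
  V a = (2, 2, -1)
Solving gives a = (2, 2, -3).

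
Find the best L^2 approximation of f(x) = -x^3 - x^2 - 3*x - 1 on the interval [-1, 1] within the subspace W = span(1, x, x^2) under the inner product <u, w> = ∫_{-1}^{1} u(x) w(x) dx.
g(x) = -x^2 - 18*x/5 - 1

The best approximation g ∈ W is the orthogonal projection of f onto W. Writing g = a_0 + a_1 x + a_2 x^2, the coefficients solve the normal equations G · a = b where
  G_{ij} = <φ_i, φ_j> and b_i = <f, φ_i>, with φ_0 = 1, φ_1 = x, φ_2 = x^2.
G =
  [2, 0, 2/3]
  [0, 2/3, 0]
  [2/3, 0, 2/5],
b = (-8/3, -12/5, -16/15).
Solving gives a_0 = -1, a_1 = -18/5, a_2 = -1, so
  g(x) = -x^2 - 18*x/5 - 1.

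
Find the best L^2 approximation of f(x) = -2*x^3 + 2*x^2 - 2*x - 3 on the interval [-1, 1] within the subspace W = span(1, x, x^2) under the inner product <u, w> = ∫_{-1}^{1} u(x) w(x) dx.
g(x) = 2*x^2 - 16*x/5 - 3

The best approximation g ∈ W is the orthogonal projection of f onto W. Writing g = a_0 + a_1 x + a_2 x^2, the coefficients solve the normal equations G · a = b where
  G_{ij} = <φ_i, φ_j> and b_i = <f, φ_i>, with φ_0 = 1, φ_1 = x, φ_2 = x^2.
G =
  [2, 0, 2/3]
  [0, 2/3, 0]
  [2/3, 0, 2/5],
b = (-14/3, -32/15, -6/5).
Solving gives a_0 = -3, a_1 = -16/5, a_2 = 2, so
  g(x) = 2*x^2 - 16*x/5 - 3.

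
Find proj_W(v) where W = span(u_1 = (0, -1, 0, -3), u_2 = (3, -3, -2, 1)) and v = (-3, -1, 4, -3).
proj_W(v) = (-51/23, 28/23, 34/23, -86/23)

Set up U = [u_1 | ... | u_2] ∈ R^(4×2). The projector onto W = col(U) is P = U (U^T U)^(-1) U^T.
Compute U^T U =
  [10, 0]
  [0, 23],
and U^T v = (10, -17).
Solve U^T U · c = U^T v for the coefficients: c = (1, -17/23). The projection is proj_W(v) = U c.
Check: (v - proj_W(v)) · u_1 = 0  (should be 0).
Check: (v - proj_W(v)) · u_2 = 0  (should be 0).
Result: proj_W(v) = (-51/23, 28/23, 34/23, -86/23).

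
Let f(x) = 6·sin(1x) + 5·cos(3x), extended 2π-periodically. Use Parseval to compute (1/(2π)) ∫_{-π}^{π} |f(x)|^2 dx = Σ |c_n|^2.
Σ |c_n|^2 = 61/2

Expand |f|^2 and use orthogonality of {sin(nx), cos(mx)} on [-π, π]:
  ∫_{-π}^{π} sin(nx)^2 dx = π, ∫ cos(mx)^2 dx = π, and cross terms integrate to 0.
So ∫_{-π}^{π} f(x)^2 dx = 6^2 · π + 5^2 · π = (36 + 25)π.
Divide by 2π: (36 + 25)/2 = 61/2.
By Parseval, this equals Σ |c_n|^2.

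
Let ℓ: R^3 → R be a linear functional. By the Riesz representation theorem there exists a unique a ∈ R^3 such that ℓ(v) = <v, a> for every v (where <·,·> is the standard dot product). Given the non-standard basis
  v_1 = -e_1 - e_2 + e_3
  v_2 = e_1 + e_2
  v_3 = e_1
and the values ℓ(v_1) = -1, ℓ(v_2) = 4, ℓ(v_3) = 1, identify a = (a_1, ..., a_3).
a = (1, 3, 3)

Write a = (a_1, ..., a_3) in the standard basis. For each basis vector v_i, ℓ(v_i) = <v_i, a> is a linear equation in the a_j's. Collect the n equations into a matrix system V a = ℓ, where row i of V is v_i (expressed in the standard basis). Since V is invertible (lower-triangular with 1s on the diagonal, up to permutation), solve by back-substitution:
  V =
[[-1, -1, 1],
 [1, 1, 0],
 [1, 0, 0]]
  V a = (-1, 4, 1)
Solving gives a = (1, 3, 3).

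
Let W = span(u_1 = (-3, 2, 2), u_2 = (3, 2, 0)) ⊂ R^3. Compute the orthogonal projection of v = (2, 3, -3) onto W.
proj_W(v) = (144/49, 78/49, -9/49)

Set up U = [u_1 | ... | u_2] ∈ R^(3×2). The projector onto W = col(U) is P = U (U^T U)^(-1) U^T.
Compute U^T U =
  [17, -5]
  [-5, 13],
and U^T v = (-6, 12).
Solve U^T U · c = U^T v for the coefficients: c = (-9/98, 87/98). The projection is proj_W(v) = U c.
Check: (v - proj_W(v)) · u_1 = 0  (should be 0).
Check: (v - proj_W(v)) · u_2 = 0  (should be 0).
Result: proj_W(v) = (144/49, 78/49, -9/49).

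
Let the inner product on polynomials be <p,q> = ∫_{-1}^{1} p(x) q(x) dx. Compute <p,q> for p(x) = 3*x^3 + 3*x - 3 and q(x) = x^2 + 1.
<p,q> = -8

Expand the product: p(x)·q(x) = 3*x^5 + 6*x^3 - 3*x^2 + 3*x - 3.
∫_{-1}^{1} of each monomial x^k gives [2/(k+1) if k even, 0 if k odd]. Integrating term-by-term (or equivalently evaluating the antiderivative F(x) = x^6/2 + 3*x^4/2 - x^3 + 3*x^2/2 - 3*x at the endpoints):
  F(1) − F(−1) = -1/2 − (15/2) = -8.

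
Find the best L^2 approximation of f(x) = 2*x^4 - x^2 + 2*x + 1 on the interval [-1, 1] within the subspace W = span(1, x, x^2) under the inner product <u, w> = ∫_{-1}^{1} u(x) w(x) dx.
g(x) = 5*x^2/7 + 2*x + 29/35

The best approximation g ∈ W is the orthogonal projection of f onto W. Writing g = a_0 + a_1 x + a_2 x^2, the coefficients solve the normal equations G · a = b where
  G_{ij} = <φ_i, φ_j> and b_i = <f, φ_i>, with φ_0 = 1, φ_1 = x, φ_2 = x^2.
G =
  [2, 0, 2/3]
  [0, 2/3, 0]
  [2/3, 0, 2/5],
b = (32/15, 4/3, 88/105).
Solving gives a_0 = 29/35, a_1 = 2, a_2 = 5/7, so
  g(x) = 5*x^2/7 + 2*x + 29/35.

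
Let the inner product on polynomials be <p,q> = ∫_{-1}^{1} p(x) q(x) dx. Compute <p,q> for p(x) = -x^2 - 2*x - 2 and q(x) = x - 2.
<p,q> = 8

Expand the product: p(x)·q(x) = -x^3 + 2*x + 4.
∫_{-1}^{1} of each monomial x^k gives [2/(k+1) if k even, 0 if k odd]. Integrating term-by-term (or equivalently evaluating the antiderivative F(x) = -x^4/4 + x^2 + 4*x at the endpoints):
  F(1) − F(−1) = 19/4 − (-13/4) = 8.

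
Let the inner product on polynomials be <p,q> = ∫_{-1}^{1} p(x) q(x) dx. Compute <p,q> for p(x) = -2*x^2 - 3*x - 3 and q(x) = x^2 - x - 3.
<p,q> = 106/5

Expand the product: p(x)·q(x) = -2*x^4 - x^3 + 6*x^2 + 12*x + 9.
∫_{-1}^{1} of each monomial x^k gives [2/(k+1) if k even, 0 if k odd]. Integrating term-by-term (or equivalently evaluating the antiderivative F(x) = -2*x^5/5 - x^4/4 + 2*x^3 + 6*x^2 + 9*x at the endpoints):
  F(1) − F(−1) = 327/20 − (-97/20) = 106/5.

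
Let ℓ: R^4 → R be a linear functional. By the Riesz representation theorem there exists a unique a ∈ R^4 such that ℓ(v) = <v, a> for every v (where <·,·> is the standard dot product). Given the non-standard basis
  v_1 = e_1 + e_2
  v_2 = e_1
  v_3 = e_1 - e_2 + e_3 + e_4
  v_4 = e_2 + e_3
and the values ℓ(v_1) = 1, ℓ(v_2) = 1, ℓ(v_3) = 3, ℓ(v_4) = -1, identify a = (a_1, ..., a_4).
a = (1, 0, -1, 3)

Write a = (a_1, ..., a_4) in the standard basis. For each basis vector v_i, ℓ(v_i) = <v_i, a> is a linear equation in the a_j's. Collect the n equations into a matrix system V a = ℓ, where row i of V is v_i (expressed in the standard basis). Since V is invertible (lower-triangular with 1s on the diagonal, up to permutation), solve by back-substitution:
  V =
[[1, 1, 0, 0],
 [1, 0, 0, 0],
 [1, -1, 1, 1],
 [0, 1, 1, 0]]
  V a = (1, 1, 3, -1)
Solving gives a = (1, 0, -1, 3).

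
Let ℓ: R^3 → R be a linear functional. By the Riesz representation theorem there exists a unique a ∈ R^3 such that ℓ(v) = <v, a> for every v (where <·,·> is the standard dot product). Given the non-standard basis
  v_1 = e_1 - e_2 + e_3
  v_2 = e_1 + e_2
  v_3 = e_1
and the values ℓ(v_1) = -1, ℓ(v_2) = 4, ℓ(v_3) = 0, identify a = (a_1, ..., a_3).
a = (0, 4, 3)

Write a = (a_1, ..., a_3) in the standard basis. For each basis vector v_i, ℓ(v_i) = <v_i, a> is a linear equation in the a_j's. Collect the n equations into a matrix system V a = ℓ, where row i of V is v_i (expressed in the standard basis). Since V is invertible (lower-triangular with 1s on the diagonal, up to permutation), solve by back-substitution:
  V =
[[1, -1, 1],
 [1, 1, 0],
 [1, 0, 0]]
  V a = (-1, 4, 0)
Solving gives a = (0, 4, 3).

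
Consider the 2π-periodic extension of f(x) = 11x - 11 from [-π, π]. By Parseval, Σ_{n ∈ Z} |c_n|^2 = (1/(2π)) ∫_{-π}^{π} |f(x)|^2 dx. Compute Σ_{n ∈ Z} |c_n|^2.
Σ |c_n|^2 = 121π^2/3 + 121

Expand and integrate term by term over [-π, π]:
  ∫ (11x)^2 dx = 121·(2π^3/3); ∫ 2·11·(-11)·x dx = 0 (odd integrand); ∫ (-11)^2 dx = 121·2π.
So (1/(2π)) ∫_{-π}^{π} (11x - 11)^2 dx = 121π^2/3 + 121 = 121π^2/3 + 121.
Parseval ⇒ Σ |c_n|^2 = 121π^2/3 + 121.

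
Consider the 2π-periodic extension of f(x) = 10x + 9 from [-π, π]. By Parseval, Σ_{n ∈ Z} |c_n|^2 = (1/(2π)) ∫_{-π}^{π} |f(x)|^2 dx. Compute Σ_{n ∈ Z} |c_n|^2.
Σ |c_n|^2 = 100π^2/3 + 81

Expand and integrate term by term over [-π, π]:
  ∫ (10x)^2 dx = 100·(2π^3/3); ∫ 2·10·(9)·x dx = 0 (odd integrand); ∫ 9^2 dx = 81·2π.
So (1/(2π)) ∫_{-π}^{π} (10x + 9)^2 dx = 100π^2/3 + 81 = 100π^2/3 + 81.
Parseval ⇒ Σ |c_n|^2 = 100π^2/3 + 81.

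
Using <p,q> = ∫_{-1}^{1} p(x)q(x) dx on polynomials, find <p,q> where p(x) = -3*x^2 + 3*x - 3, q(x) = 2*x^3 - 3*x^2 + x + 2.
<p,q> = -2

Expand the product: p(x)·q(x) = -6*x^5 + 15*x^4 - 18*x^3 + 6*x^2 + 3*x - 6.
∫_{-1}^{1} of each monomial x^k gives [2/(k+1) if k even, 0 if k odd]. Integrating term-by-term (or equivalently evaluating the antiderivative F(x) = -x^6 + 3*x^5 - 9*x^4/2 + 2*x^3 + 3*x^2/2 - 6*x at the endpoints):
  F(1) − F(−1) = -5 − (-3) = -2.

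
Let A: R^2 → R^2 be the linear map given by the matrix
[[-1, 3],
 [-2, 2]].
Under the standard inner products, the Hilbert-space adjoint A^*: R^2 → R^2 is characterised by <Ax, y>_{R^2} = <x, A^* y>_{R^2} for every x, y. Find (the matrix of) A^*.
A^* = A^T =
[[-1, -2],
 [3, 2]]

For real matrices with standard dot products, the defining identity <Ax, y> = <x, A^* y> gives (Ax)^T y = x^T (A^*) y, i.e. x^T A^T y = x^T (A^*) y. Since this holds for all x, y, we must have A^* = A^T. Therefore
A^* =
[[-1, -2],
 [3, 2]].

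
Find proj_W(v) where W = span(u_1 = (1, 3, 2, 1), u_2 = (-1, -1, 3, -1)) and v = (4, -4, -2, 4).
proj_W(v) = (56/179, -116/179, -598/179, 56/179)

Set up U = [u_1 | ... | u_2] ∈ R^(4×2). The projector onto W = col(U) is P = U (U^T U)^(-1) U^T.
Compute U^T U =
  [15, 1]
  [1, 12],
and U^T v = (-8, -10).
Solve U^T U · c = U^T v for the coefficients: c = (-86/179, -142/179). The projection is proj_W(v) = U c.
Check: (v - proj_W(v)) · u_1 = 0  (should be 0).
Check: (v - proj_W(v)) · u_2 = 0  (should be 0).
Result: proj_W(v) = (56/179, -116/179, -598/179, 56/179).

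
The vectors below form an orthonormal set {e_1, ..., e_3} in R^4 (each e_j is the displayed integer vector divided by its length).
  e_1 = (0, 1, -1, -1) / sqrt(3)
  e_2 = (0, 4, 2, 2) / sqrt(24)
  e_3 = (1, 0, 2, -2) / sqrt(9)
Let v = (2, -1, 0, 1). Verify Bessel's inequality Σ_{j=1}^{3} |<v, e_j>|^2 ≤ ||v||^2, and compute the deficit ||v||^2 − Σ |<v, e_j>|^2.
Σ |<v, e_j>|^2 = 3/2; ||v||^2 = 6; deficit = 9/2

Write each e_j = u_j / sqrt(<u_j, u_j>) where u_j is the displayed integer vector. Then <v, e_j> = <v, u_j> / sqrt(<u_j, u_j>), so |<v, e_j>|^2 = <v, u_j>^2 / <u_j, u_j>.
Coefficients: <v, e_1> = -2/sqrt(3), <v, e_2> = -2/sqrt(24), <v, e_3> = 0/sqrt(9).
Square and sum: Σ |<v, e_j>|^2 = 3/2.
Compute ||v||^2 = v·v = 6.
Deficit = 6 − 3/2 = 9/2 ≥ 0, confirming Bessel's inequality. (The deficit equals ||v − Σ <v,e_j> e_j||^2, the squared distance from v to span{e_j}.)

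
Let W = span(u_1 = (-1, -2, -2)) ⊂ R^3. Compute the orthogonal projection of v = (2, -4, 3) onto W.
proj_W(v) = (0, 0, 0)

Set up U = [u_1 | ... | u_1] ∈ R^(3×1). The projector onto W = col(U) is P = U (U^T U)^(-1) U^T.
Compute U^T U =
  [9],
and U^T v = (0).
Solve U^T U · c = U^T v for the coefficients: c = (0). The projection is proj_W(v) = U c.
Check: (v - proj_W(v)) · u_1 = 0  (should be 0).
Result: proj_W(v) = (0, 0, 0).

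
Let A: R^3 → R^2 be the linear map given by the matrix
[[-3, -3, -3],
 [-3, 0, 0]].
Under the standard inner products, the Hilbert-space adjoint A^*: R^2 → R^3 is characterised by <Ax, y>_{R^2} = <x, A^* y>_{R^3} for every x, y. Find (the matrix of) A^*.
A^* = A^T =
[[-3, -3],
 [-3, 0],
 [-3, 0]]

For real matrices with standard dot products, the defining identity <Ax, y> = <x, A^* y> gives (Ax)^T y = x^T (A^*) y, i.e. x^T A^T y = x^T (A^*) y. Since this holds for all x, y, we must have A^* = A^T. Therefore
A^* =
[[-3, -3],
 [-3, 0],
 [-3, 0]].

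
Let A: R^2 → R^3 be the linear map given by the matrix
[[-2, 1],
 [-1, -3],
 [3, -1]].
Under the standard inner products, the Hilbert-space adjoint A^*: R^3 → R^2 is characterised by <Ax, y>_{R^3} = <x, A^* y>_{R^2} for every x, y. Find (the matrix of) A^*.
A^* = A^T =
[[-2, -1, 3],
 [1, -3, -1]]

For real matrices with standard dot products, the defining identity <Ax, y> = <x, A^* y> gives (Ax)^T y = x^T (A^*) y, i.e. x^T A^T y = x^T (A^*) y. Since this holds for all x, y, we must have A^* = A^T. Therefore
A^* =
[[-2, -1, 3],
 [1, -3, -1]].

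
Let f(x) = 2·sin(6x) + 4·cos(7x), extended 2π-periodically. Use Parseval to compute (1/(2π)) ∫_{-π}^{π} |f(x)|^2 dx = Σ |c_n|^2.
Σ |c_n|^2 = 10

Expand |f|^2 and use orthogonality of {sin(nx), cos(mx)} on [-π, π]:
  ∫_{-π}^{π} sin(nx)^2 dx = π, ∫ cos(mx)^2 dx = π, and cross terms integrate to 0.
So ∫_{-π}^{π} f(x)^2 dx = 2^2 · π + 4^2 · π = (4 + 16)π.
Divide by 2π: (4 + 16)/2 = 10.
By Parseval, this equals Σ |c_n|^2.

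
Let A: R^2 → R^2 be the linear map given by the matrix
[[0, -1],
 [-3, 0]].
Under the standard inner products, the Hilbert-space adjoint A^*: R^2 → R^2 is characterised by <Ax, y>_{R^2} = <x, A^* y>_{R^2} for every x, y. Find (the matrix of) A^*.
A^* = A^T =
[[0, -3],
 [-1, 0]]

For real matrices with standard dot products, the defining identity <Ax, y> = <x, A^* y> gives (Ax)^T y = x^T (A^*) y, i.e. x^T A^T y = x^T (A^*) y. Since this holds for all x, y, we must have A^* = A^T. Therefore
A^* =
[[0, -3],
 [-1, 0]].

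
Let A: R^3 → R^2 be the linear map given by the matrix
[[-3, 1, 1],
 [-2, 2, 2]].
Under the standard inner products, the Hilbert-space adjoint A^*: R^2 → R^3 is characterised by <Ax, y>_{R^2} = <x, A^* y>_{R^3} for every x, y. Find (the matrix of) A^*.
A^* = A^T =
[[-3, -2],
 [1, 2],
 [1, 2]]

For real matrices with standard dot products, the defining identity <Ax, y> = <x, A^* y> gives (Ax)^T y = x^T (A^*) y, i.e. x^T A^T y = x^T (A^*) y. Since this holds for all x, y, we must have A^* = A^T. Therefore
A^* =
[[-3, -2],
 [1, 2],
 [1, 2]].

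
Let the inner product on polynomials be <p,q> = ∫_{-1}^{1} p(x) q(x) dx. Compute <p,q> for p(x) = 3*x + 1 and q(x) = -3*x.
<p,q> = -6

Expand the product: p(x)·q(x) = -9*x^2 - 3*x.
∫_{-1}^{1} of each monomial x^k gives [2/(k+1) if k even, 0 if k odd]. Integrating term-by-term (or equivalently evaluating the antiderivative F(x) = -3*x^3 - 3*x^2/2 at the endpoints):
  F(1) − F(−1) = -9/2 − (3/2) = -6.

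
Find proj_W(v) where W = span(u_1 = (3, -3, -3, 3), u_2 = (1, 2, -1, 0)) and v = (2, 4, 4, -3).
proj_W(v) = (-5/4, 17/4, 5/4, -9/4)

Set up U = [u_1 | ... | u_2] ∈ R^(4×2). The projector onto W = col(U) is P = U (U^T U)^(-1) U^T.
Compute U^T U =
  [36, 0]
  [0, 6],
and U^T v = (-27, 6).
Solve U^T U · c = U^T v for the coefficients: c = (-3/4, 1). The projection is proj_W(v) = U c.
Check: (v - proj_W(v)) · u_1 = 0  (should be 0).
Check: (v - proj_W(v)) · u_2 = 0  (should be 0).
Result: proj_W(v) = (-5/4, 17/4, 5/4, -9/4).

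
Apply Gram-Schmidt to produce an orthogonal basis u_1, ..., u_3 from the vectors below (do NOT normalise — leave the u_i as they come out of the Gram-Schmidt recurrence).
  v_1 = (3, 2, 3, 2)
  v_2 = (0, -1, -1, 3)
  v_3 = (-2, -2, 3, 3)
Orthogonal basis:
  u_1 = (3, 2, 3, 2)
  u_2 = (-3/26, -14/13, -29/26, 38/13)
  u_3 = (-237/95, -461/285, 917/285, 8/15)

Apply the Gram-Schmidt recurrence
  u_1 = v_1
  u_i = v_i − Σ_{j<i} ((v_i · u_j) / (u_j · u_j)) · u_j.

Step by step this gives:
  u_1 = (3, 2, 3, 2)
  u_2 = (-3/26, -14/13, -29/26, 38/13)
  u_3 = (-237/95, -461/285, 917/285, 8/15)

Orthogonality check:
  u_2 · u_1 = 0 (should be 0)
  u_3 · u_1 = 0 (should be 0)
  u_3 · u_2 = 0 (should be 0)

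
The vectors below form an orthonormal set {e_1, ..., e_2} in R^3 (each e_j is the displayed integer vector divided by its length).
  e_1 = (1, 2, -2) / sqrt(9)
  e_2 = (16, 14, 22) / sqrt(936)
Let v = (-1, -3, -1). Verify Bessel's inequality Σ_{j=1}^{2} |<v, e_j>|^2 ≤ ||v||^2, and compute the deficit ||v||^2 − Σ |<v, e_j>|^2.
Σ |<v, e_j>|^2 = 125/13; ||v||^2 = 11; deficit = 18/13

Write each e_j = u_j / sqrt(<u_j, u_j>) where u_j is the displayed integer vector. Then <v, e_j> = <v, u_j> / sqrt(<u_j, u_j>), so |<v, e_j>|^2 = <v, u_j>^2 / <u_j, u_j>.
Coefficients: <v, e_1> = -5/sqrt(9), <v, e_2> = -80/sqrt(936).
Square and sum: Σ |<v, e_j>|^2 = 125/13.
Compute ||v||^2 = v·v = 11.
Deficit = 11 − 125/13 = 18/13 ≥ 0, confirming Bessel's inequality. (The deficit equals ||v − Σ <v,e_j> e_j||^2, the squared distance from v to span{e_j}.)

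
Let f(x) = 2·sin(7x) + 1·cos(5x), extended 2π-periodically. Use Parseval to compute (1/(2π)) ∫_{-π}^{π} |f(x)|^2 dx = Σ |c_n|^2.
Σ |c_n|^2 = 5/2

Expand |f|^2 and use orthogonality of {sin(nx), cos(mx)} on [-π, π]:
  ∫_{-π}^{π} sin(nx)^2 dx = π, ∫ cos(mx)^2 dx = π, and cross terms integrate to 0.
So ∫_{-π}^{π} f(x)^2 dx = 2^2 · π + 1^2 · π = (4 + 1)π.
Divide by 2π: (4 + 1)/2 = 5/2.
By Parseval, this equals Σ |c_n|^2.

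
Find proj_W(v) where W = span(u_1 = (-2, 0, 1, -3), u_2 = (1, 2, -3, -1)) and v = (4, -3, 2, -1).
proj_W(v) = (7/103, -104/103, 253/206, 281/206)

Set up U = [u_1 | ... | u_2] ∈ R^(4×2). The projector onto W = col(U) is P = U (U^T U)^(-1) U^T.
Compute U^T U =
  [14, -2]
  [-2, 15],
and U^T v = (-3, -7).
Solve U^T U · c = U^T v for the coefficients: c = (-59/206, -52/103). The projection is proj_W(v) = U c.
Check: (v - proj_W(v)) · u_1 = 0  (should be 0).
Check: (v - proj_W(v)) · u_2 = 0  (should be 0).
Result: proj_W(v) = (7/103, -104/103, 253/206, 281/206).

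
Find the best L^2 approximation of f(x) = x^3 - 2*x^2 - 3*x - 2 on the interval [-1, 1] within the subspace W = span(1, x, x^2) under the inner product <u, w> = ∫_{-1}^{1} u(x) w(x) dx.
g(x) = -2*x^2 - 12*x/5 - 2

The best approximation g ∈ W is the orthogonal projection of f onto W. Writing g = a_0 + a_1 x + a_2 x^2, the coefficients solve the normal equations G · a = b where
  G_{ij} = <φ_i, φ_j> and b_i = <f, φ_i>, with φ_0 = 1, φ_1 = x, φ_2 = x^2.
G =
  [2, 0, 2/3]
  [0, 2/3, 0]
  [2/3, 0, 2/5],
b = (-16/3, -8/5, -32/15).
Solving gives a_0 = -2, a_1 = -12/5, a_2 = -2, so
  g(x) = -2*x^2 - 12*x/5 - 2.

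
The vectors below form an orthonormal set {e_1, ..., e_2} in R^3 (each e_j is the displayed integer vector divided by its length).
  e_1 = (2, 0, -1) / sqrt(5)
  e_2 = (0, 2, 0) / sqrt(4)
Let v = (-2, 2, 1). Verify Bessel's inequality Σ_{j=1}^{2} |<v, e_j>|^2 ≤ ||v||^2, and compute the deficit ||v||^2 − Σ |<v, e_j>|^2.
Σ |<v, e_j>|^2 = 9; ||v||^2 = 9; deficit = 0

Write each e_j = u_j / sqrt(<u_j, u_j>) where u_j is the displayed integer vector. Then <v, e_j> = <v, u_j> / sqrt(<u_j, u_j>), so |<v, e_j>|^2 = <v, u_j>^2 / <u_j, u_j>.
Coefficients: <v, e_1> = -5/sqrt(5), <v, e_2> = 4/sqrt(4).
Square and sum: Σ |<v, e_j>|^2 = 9.
Compute ||v||^2 = v·v = 9.
Deficit = 9 − 9 = 0 ≥ 0, confirming Bessel's inequality. (The deficit equals ||v − Σ <v,e_j> e_j||^2, the squared distance from v to span{e_j}.)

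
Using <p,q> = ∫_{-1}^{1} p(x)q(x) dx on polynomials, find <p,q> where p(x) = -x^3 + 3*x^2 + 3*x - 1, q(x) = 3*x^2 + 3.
<p,q> = 8/5

Expand the product: p(x)·q(x) = -3*x^5 + 9*x^4 + 6*x^3 + 6*x^2 + 9*x - 3.
∫_{-1}^{1} of each monomial x^k gives [2/(k+1) if k even, 0 if k odd]. Integrating term-by-term (or equivalently evaluating the antiderivative F(x) = -x^6/2 + 9*x^5/5 + 3*x^4/2 + 2*x^3 + 9*x^2/2 - 3*x at the endpoints):
  F(1) − F(−1) = 63/10 − (47/10) = 8/5.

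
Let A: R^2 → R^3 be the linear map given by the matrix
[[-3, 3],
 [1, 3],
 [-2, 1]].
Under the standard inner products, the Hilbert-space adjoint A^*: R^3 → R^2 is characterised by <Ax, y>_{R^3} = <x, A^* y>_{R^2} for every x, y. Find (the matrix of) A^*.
A^* = A^T =
[[-3, 1, -2],
 [3, 3, 1]]

For real matrices with standard dot products, the defining identity <Ax, y> = <x, A^* y> gives (Ax)^T y = x^T (A^*) y, i.e. x^T A^T y = x^T (A^*) y. Since this holds for all x, y, we must have A^* = A^T. Therefore
A^* =
[[-3, 1, -2],
 [3, 3, 1]].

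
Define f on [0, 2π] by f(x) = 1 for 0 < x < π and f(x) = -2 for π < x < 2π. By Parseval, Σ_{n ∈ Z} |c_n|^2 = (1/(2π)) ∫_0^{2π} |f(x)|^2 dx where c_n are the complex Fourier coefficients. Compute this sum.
Σ |c_n|^2 = 5/2

Parseval equates the L^2 energy of f (normalised by 1/(2π)) with the ℓ^2 sum of its Fourier coefficients: (1/(2π)) ∫_0^{2π} |f|^2 = Σ |c_n|^2.
Compute the left side: (1/(2π)) [∫_0^π 1^2 dx + ∫_π^{2π} (-2)^2 dx] = (1/(2π)) · (1π + 4π) = (1 + 4)/2 = 5/2.
So Σ_{n ∈ Z} |c_n|^2 = 5/2.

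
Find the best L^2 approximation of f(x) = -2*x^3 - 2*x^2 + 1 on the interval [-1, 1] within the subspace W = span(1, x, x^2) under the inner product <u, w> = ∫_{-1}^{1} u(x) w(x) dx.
g(x) = -2*x^2 - 6*x/5 + 1

The best approximation g ∈ W is the orthogonal projection of f onto W. Writing g = a_0 + a_1 x + a_2 x^2, the coefficients solve the normal equations G · a = b where
  G_{ij} = <φ_i, φ_j> and b_i = <f, φ_i>, with φ_0 = 1, φ_1 = x, φ_2 = x^2.
G =
  [2, 0, 2/3]
  [0, 2/3, 0]
  [2/3, 0, 2/5],
b = (2/3, -4/5, -2/15).
Solving gives a_0 = 1, a_1 = -6/5, a_2 = -2, so
  g(x) = -2*x^2 - 6*x/5 + 1.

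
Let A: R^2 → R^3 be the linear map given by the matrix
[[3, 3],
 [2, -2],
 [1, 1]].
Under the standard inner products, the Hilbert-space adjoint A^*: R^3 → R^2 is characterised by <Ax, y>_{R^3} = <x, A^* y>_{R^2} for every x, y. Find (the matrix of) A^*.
A^* = A^T =
[[3, 2, 1],
 [3, -2, 1]]

For real matrices with standard dot products, the defining identity <Ax, y> = <x, A^* y> gives (Ax)^T y = x^T (A^*) y, i.e. x^T A^T y = x^T (A^*) y. Since this holds for all x, y, we must have A^* = A^T. Therefore
A^* =
[[3, 2, 1],
 [3, -2, 1]].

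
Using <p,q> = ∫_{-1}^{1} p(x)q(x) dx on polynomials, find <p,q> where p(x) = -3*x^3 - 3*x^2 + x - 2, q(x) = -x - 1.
<p,q> = 98/15

Expand the product: p(x)·q(x) = 3*x^4 + 6*x^3 + 2*x^2 + x + 2.
∫_{-1}^{1} of each monomial x^k gives [2/(k+1) if k even, 0 if k odd]. Integrating term-by-term (or equivalently evaluating the antiderivative F(x) = 3*x^5/5 + 3*x^4/2 + 2*x^3/3 + x^2/2 + 2*x at the endpoints):
  F(1) − F(−1) = 79/15 − (-19/15) = 98/15.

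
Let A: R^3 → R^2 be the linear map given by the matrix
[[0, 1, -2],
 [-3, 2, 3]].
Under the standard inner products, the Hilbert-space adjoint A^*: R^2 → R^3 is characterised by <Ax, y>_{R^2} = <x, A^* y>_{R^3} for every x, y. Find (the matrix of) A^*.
A^* = A^T =
[[0, -3],
 [1, 2],
 [-2, 3]]

For real matrices with standard dot products, the defining identity <Ax, y> = <x, A^* y> gives (Ax)^T y = x^T (A^*) y, i.e. x^T A^T y = x^T (A^*) y. Since this holds for all x, y, we must have A^* = A^T. Therefore
A^* =
[[0, -3],
 [1, 2],
 [-2, 3]].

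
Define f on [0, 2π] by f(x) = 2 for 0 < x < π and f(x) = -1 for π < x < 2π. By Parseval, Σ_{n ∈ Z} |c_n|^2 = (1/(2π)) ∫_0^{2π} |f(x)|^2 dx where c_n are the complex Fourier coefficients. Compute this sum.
Σ |c_n|^2 = 5/2

Parseval equates the L^2 energy of f (normalised by 1/(2π)) with the ℓ^2 sum of its Fourier coefficients: (1/(2π)) ∫_0^{2π} |f|^2 = Σ |c_n|^2.
Compute the left side: (1/(2π)) [∫_0^π 2^2 dx + ∫_π^{2π} (-1)^2 dx] = (1/(2π)) · (4π + 1π) = (4 + 1)/2 = 5/2.
So Σ_{n ∈ Z} |c_n|^2 = 5/2.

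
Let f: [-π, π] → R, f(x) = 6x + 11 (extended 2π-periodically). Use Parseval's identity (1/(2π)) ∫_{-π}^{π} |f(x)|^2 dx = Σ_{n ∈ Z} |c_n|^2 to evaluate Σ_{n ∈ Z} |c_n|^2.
Σ |c_n|^2 = 12π^2 + 121

Expand and integrate term by term over [-π, π]:
  ∫ (6x)^2 dx = 36·(2π^3/3); ∫ 2·6·(11)·x dx = 0 (odd integrand); ∫ 11^2 dx = 121·2π.
So (1/(2π)) ∫_{-π}^{π} (6x + 11)^2 dx = 36π^2/3 + 121 = 12π^2 + 121.
Parseval ⇒ Σ |c_n|^2 = 12π^2 + 121.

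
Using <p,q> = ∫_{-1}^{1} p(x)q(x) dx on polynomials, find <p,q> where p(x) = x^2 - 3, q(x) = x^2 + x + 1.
<p,q> = -104/15

Expand the product: p(x)·q(x) = x^4 + x^3 - 2*x^2 - 3*x - 3.
∫_{-1}^{1} of each monomial x^k gives [2/(k+1) if k even, 0 if k odd]. Integrating term-by-term (or equivalently evaluating the antiderivative F(x) = x^5/5 + x^4/4 - 2*x^3/3 - 3*x^2/2 - 3*x at the endpoints):
  F(1) − F(−1) = -283/60 − (133/60) = -104/15.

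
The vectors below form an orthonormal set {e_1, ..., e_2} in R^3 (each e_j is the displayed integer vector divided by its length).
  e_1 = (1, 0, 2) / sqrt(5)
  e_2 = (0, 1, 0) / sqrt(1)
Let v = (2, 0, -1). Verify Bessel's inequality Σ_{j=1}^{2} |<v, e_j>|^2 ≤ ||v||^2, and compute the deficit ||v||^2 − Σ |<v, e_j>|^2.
Σ |<v, e_j>|^2 = 0; ||v||^2 = 5; deficit = 5

Write each e_j = u_j / sqrt(<u_j, u_j>) where u_j is the displayed integer vector. Then <v, e_j> = <v, u_j> / sqrt(<u_j, u_j>), so |<v, e_j>|^2 = <v, u_j>^2 / <u_j, u_j>.
Coefficients: <v, e_1> = 0/sqrt(5), <v, e_2> = 0/sqrt(1).
Square and sum: Σ |<v, e_j>|^2 = 0.
Compute ||v||^2 = v·v = 5.
Deficit = 5 − 0 = 5 ≥ 0, confirming Bessel's inequality. (The deficit equals ||v − Σ <v,e_j> e_j||^2, the squared distance from v to span{e_j}.)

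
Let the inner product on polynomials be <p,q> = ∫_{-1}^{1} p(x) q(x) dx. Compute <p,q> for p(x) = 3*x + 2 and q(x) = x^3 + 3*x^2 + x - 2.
<p,q> = -4/5

Expand the product: p(x)·q(x) = 3*x^4 + 11*x^3 + 9*x^2 - 4*x - 4.
∫_{-1}^{1} of each monomial x^k gives [2/(k+1) if k even, 0 if k odd]. Integrating term-by-term (or equivalently evaluating the antiderivative F(x) = 3*x^5/5 + 11*x^4/4 + 3*x^3 - 2*x^2 - 4*x at the endpoints):
  F(1) − F(−1) = 7/20 − (23/20) = -4/5.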